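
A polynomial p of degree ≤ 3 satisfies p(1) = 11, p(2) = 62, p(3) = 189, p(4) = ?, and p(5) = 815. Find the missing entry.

The 4 known points determine the degree-3 polynomial uniquely.
Write p(t) = at^3 + bt^2 + ct + d. Substituting each data point gives a linear system:
  a + b + c + d = 11
  8a + 4b + 2c + d = 62
  27a + 9b + 3c + d = 189
  125a + 25b + 5c + d = 815
Solving the system yields a = 6, b = 2, c = 3, d = 0.
So p(t) = 6t^3 + 2t^2 + 3t.
Then p(4) = 428.

428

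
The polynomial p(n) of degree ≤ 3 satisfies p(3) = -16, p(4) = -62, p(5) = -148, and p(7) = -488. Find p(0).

Write p(n) = an^3 + bn^2 + cn + d. Substituting each data point gives a linear system:
  27a + 9b + 3c + d = -16
  64a + 16b + 4c + d = -62
  125a + 25b + 5c + d = -148
  343a + 49b + 7c + d = -488
Solving the system yields a = -2, b = 4, c = 0, d = 2.
So p(n) = -2n^3 + 4n^2 + 2.
Then p(0) = 2.

2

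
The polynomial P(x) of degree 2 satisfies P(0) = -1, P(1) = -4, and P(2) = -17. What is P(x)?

Write P(x) = ax^2 + bx + c. Substituting each data point gives a linear system:
  c = -1
  a + b + c = -4
  4a + 2b + c = -17
Solving the system yields a = -5, b = 2, c = -1.
So P(x) = -5x^2 + 2x - 1.
Check: P(2) = -17. ✓

P(x) = -5x^2 + 2x - 1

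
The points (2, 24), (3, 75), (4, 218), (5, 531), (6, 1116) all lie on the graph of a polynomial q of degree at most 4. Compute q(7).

2099

Write q(s) = as^4 + bs^3 + cs^2 + ds + e. Substituting each data point gives a linear system:
  16a + 8b + 4c + 2d + e = 24
  81a + 27b + 9c + 3d + e = 75
  256a + 64b + 16c + 4d + e = 218
  625a + 125b + 25c + 5d + e = 531
  1296a + 216b + 36c + 6d + e = 1116
Solving the system yields a = 1, b = -1, c = 0, d = 5, e = 6.
So q(s) = s^4 - s^3 + 5s + 6.
Then q(7) = 2099.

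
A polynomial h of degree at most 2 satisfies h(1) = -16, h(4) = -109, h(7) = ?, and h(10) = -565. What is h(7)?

-292

The 3 known points determine the degree-2 polynomial uniquely.
Write h(x) = ax^2 + bx + c. Substituting each data point gives a linear system:
  a + b + c = -16
  16a + 4b + c = -109
  100a + 10b + c = -565
Solving the system yields a = -5, b = -6, c = -5.
So h(x) = -5x² - 6x - 5.
Then h(7) = -292.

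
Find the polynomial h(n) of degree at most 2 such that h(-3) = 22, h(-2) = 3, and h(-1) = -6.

Write h(n) = an^2 + bn + c. Substituting each data point gives a linear system:
  9a - 3b + c = 22
  4a - 2b + c = 3
  a - b + c = -6
Solving the system yields a = 5, b = 6, c = -5.
So h(n) = 5n^2 + 6n - 5.
Check: h(-2) = 3. ✓

h(n) = 5n^2 + 6n - 5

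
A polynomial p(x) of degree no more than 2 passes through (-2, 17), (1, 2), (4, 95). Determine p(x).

p(x) = 6x^2 + x - 5

Write p(x) = ax^2 + bx + c. Substituting each data point gives a linear system:
  4a - 2b + c = 17
  a + b + c = 2
  16a + 4b + c = 95
Solving the system yields a = 6, b = 1, c = -5.
So p(x) = 6x² + x - 5.
Check: p(-2) = 17. ✓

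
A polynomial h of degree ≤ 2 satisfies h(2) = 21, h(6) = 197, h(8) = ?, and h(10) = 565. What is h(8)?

The 3 known points determine the degree-2 polynomial uniquely.
Write h(t) = at^2 + bt + c. Substituting each data point gives a linear system:
  4a + 2b + c = 21
  36a + 6b + c = 197
  100a + 10b + c = 565
Solving the system yields a = 6, b = -4, c = 5.
So h(t) = 6t^2 - 4t + 5.
Then h(8) = 357.

357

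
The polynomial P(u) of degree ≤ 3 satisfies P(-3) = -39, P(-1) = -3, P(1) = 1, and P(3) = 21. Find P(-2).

Write P(u) = au^3 + bu^2 + cu + d. Substituting each data point gives a linear system:
  -27a + 9b - 3c + d = -39
  -a + b - c + d = -3
  a + b + c + d = 1
  27a + 9b + 3c + d = 21
Solving the system yields a = 1, b = -1, c = 1, d = 0.
So P(u) = u^3 - u^2 + u.
Then P(-2) = -14.

-14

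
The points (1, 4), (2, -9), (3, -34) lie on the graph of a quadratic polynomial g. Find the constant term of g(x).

Write g(x) = ax^2 + bx + c. Substituting each data point gives a linear system:
  a + b + c = 4
  4a + 2b + c = -9
  9a + 3b + c = -34
Solving the system yields a = -6, b = 5, c = 5.
So g(x) = -6x^2 + 5x + 5.
The constant term is 5.

5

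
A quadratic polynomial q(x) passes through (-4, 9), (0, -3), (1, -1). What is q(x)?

q(x) = x^2 + x - 3

Using the Lagrange interpolation formula with nodes -4, 0, 1:
  L_0(x) = x(x - 1) / 20
  L_1(x) = (x + 4)(x - 1) / -4
  L_2(x) = (x + 4)x / 5
Then q(x) = 9·L_0(x) - 3·L_1(x) - 1·L_2(x).
Expanding and collecting terms gives q(x) = x^2 + x - 3.
Check: q(1) = -1. ✓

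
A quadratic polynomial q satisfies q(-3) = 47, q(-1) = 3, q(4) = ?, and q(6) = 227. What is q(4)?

103

The 3 known points determine the degree-2 polynomial uniquely.
Write q(s) = as^2 + bs + c. Substituting each data point gives a linear system:
  9a - 3b + c = 47
  a - b + c = 3
  36a + 6b + c = 227
Solving the system yields a = 6, b = 2, c = -1.
So q(s) = 6s^2 + 2s - 1.
Then q(4) = 103.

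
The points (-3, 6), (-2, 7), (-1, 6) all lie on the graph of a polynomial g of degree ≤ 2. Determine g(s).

g(s) = -s^2 - 4s + 3

Write g(s) = as^2 + bs + c. Substituting each data point gives a linear system:
  9a - 3b + c = 6
  4a - 2b + c = 7
  a - b + c = 6
Solving the system yields a = -1, b = -4, c = 3.
So g(s) = -s^2 - 4s + 3.
Check: g(-3) = 6. ✓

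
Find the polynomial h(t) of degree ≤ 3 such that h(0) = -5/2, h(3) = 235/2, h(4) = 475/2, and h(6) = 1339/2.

Using the Lagrange interpolation formula with nodes 0, 3, 4, 6:
  L_0(t) = (t - 3)(t - 4)(t - 6) / -72
  L_1(t) = t(t - 4)(t - 6) / 9
  L_2(t) = t(t - 3)(t - 6) / -8
  L_3(t) = t(t - 3)(t - 4) / 36
Then h(t) = -5/2·L_0(t) + 235/2·L_1(t) + 475/2·L_2(t) + 1339/2·L_3(t).
Expanding and collecting terms gives h(t) = 2t^3 + 6t^2 + 4t - 5/2.
Check: h(0) = -5/2. ✓

h(t) = 2t^3 + 6t^2 + 4t - 5/2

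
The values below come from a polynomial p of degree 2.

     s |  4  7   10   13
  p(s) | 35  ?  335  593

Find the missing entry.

The 3 known points determine the degree-2 polynomial uniquely.
Write p(s) = as^2 + bs + c. Substituting each data point gives a linear system:
  16a + 4b + c = 35
  100a + 10b + c = 335
  169a + 13b + c = 593
Solving the system yields a = 4, b = -6, c = -5.
So p(s) = 4s² - 6s - 5.
Then p(7) = 149.

149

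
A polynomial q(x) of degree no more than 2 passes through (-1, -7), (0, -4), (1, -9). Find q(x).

Using the Lagrange interpolation formula with nodes -1, 0, 1:
  L_0(x) = x(x - 1) / 2
  L_1(x) = (x + 1)(x - 1) / -1
  L_2(x) = (x + 1)x / 2
Then q(x) = -7·L_0(x) - 4·L_1(x) - 9·L_2(x).
Expanding and collecting terms gives q(x) = -4x^2 - x - 4.
Check: q(1) = -9. ✓

q(x) = -4x^2 - x - 4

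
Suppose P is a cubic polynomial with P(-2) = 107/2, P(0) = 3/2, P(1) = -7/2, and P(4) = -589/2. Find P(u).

Write P(u) = au^3 + bu^2 + cu + d. Substituting each data point gives a linear system:
  -8a + 4b - 2c + d = 107/2
  d = 3/2
  a + b + c + d = -7/2
  64a + 16b + 4c + d = -589/2
Solving the system yields a = -5, b = 2, c = -2, d = 3/2.
So P(u) = -5u³ + 2u² - 2u + 3/2.
Check: P(1) = -7/2. ✓

P(u) = -5u^3 + 2u^2 - 2u + 3/2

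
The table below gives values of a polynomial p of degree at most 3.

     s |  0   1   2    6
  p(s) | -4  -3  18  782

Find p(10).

Using the Lagrange interpolation formula with nodes 0, 1, 2, 6:
  L_0(s) = (s - 1)(s - 2)(s - 6) / -12
  L_1(s) = s(s - 2)(s - 6) / 5
  L_2(s) = s(s - 1)(s - 6) / -8
  L_3(s) = s(s - 1)(s - 2) / 120
Then p(s) = -4·L_0(s) - 3·L_1(s) + 18·L_2(s) + 782·L_3(s).
Expanding and collecting terms gives p(s) = 4s^3 - 2s^2 - s - 4.
Evaluating at s = 10: p(10) = 3786.

3786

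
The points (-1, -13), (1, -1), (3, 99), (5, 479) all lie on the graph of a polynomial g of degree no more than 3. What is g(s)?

Write g(s) = as^3 + bs^2 + cs + d. Substituting each data point gives a linear system:
  -a + b - c + d = -13
  a + b + c + d = -1
  27a + 9b + 3c + d = 99
  125a + 25b + 5c + d = 479
Solving the system yields a = 4, b = -1, c = 2, d = -6.
So g(s) = 4s^3 - s^2 + 2s - 6.
Check: g(5) = 479. ✓

g(s) = 4s^3 - s^2 + 2s - 6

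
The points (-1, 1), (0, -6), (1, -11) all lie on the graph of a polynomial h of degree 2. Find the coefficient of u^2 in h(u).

Write h(u) = au^2 + bu + c. Substituting each data point gives a linear system:
  a - b + c = 1
  c = -6
  a + b + c = -11
Solving the system yields a = 1, b = -6, c = -6.
So h(u) = u^2 - 6u - 6.
The leading coefficient is 1.

1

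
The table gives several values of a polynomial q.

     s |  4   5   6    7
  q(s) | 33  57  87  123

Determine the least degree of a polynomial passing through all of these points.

2

Forward differences of the values at s = 4, 5, 6, 7:
  q  : 33  57  87  123
  Δ  : 24  30  36
  Δ^2: 6  6
  Δ^3: 0
The second differences are constant (6) and nonzero, while all higher differences vanish, so the minimal degree is 2.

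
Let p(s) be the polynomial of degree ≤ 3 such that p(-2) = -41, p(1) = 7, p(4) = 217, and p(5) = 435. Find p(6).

767

Using the Lagrange interpolation formula with nodes -2, 1, 4, 5:
  L_0(s) = (s - 1)(s - 4)(s - 5) / -126
  L_1(s) = (s + 2)(s - 4)(s - 5) / 36
  L_2(s) = (s + 2)(s - 1)(s - 5) / -18
  L_3(s) = (s + 2)(s - 1)(s - 4) / 28
Then p(s) = -41·L_0(s) + 7·L_1(s) + 217·L_2(s) + 435·L_3(s).
Expanding and collecting terms gives p(s) = 4s^3 - 3s^2 + s + 5.
Evaluating at s = 6: p(6) = 767.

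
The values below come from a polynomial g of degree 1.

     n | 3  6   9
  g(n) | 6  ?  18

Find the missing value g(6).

The 2 known points determine the degree-1 polynomial uniquely.
Write g(n) = an + b. Substituting each data point gives a linear system:
  3a + b = 6
  9a + b = 18
Solving the system yields a = 2, b = 0.
So g(n) = 2n.
Then g(6) = 12.

12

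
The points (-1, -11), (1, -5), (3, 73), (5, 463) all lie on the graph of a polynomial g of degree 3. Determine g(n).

g(n) = 5n^3 - 6n^2 - 2n - 2

Using the Lagrange interpolation formula with nodes -1, 1, 3, 5:
  L_0(n) = (n - 1)(n - 3)(n - 5) / -48
  L_1(n) = (n + 1)(n - 3)(n - 5) / 16
  L_2(n) = (n + 1)(n - 1)(n - 5) / -16
  L_3(n) = (n + 1)(n - 1)(n - 3) / 48
Then g(n) = -11·L_0(n) - 5·L_1(n) + 73·L_2(n) + 463·L_3(n).
Expanding and collecting terms gives g(n) = 5n^3 - 6n^2 - 2n - 2.
Check: g(-1) = -11. ✓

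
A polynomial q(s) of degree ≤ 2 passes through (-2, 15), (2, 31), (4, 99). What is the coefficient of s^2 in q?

Write q(s) = as^2 + bs + c. Substituting each data point gives a linear system:
  4a - 2b + c = 15
  4a + 2b + c = 31
  16a + 4b + c = 99
Solving the system yields a = 5, b = 4, c = 3.
So q(s) = 5s^2 + 4s + 3.
The leading coefficient is 5.

5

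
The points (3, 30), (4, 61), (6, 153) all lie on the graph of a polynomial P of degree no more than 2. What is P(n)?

Using the Lagrange interpolation formula with nodes 3, 4, 6:
  L_0(n) = (n - 4)(n - 6) / 3
  L_1(n) = (n - 3)(n - 6) / -2
  L_2(n) = (n - 3)(n - 4) / 6
Then P(n) = 30·L_0(n) + 61·L_1(n) + 153·L_2(n).
Expanding and collecting terms gives P(n) = 5n^2 - 4n - 3.
Check: P(6) = 153. ✓

P(n) = 5n^2 - 4n - 3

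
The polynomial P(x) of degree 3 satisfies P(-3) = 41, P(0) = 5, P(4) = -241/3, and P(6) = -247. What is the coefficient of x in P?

-4

Write P(x) = ax^3 + bx^2 + cx + d. Substituting each data point gives a linear system:
  -27a + 9b - 3c + d = 41
  d = 5
  64a + 16b + 4c + d = -241/3
  216a + 36b + 6c + d = -247
Solving the system yields a = -1, b = -1/3, c = -4, d = 5.
So P(x) = -x^3 - (1/3)x^2 - 4x + 5.
The coefficient of x is -4.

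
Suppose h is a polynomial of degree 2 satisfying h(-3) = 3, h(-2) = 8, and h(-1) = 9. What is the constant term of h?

Write h(u) = au^2 + bu + c. Substituting each data point gives a linear system:
  9a - 3b + c = 3
  4a - 2b + c = 8
  a - b + c = 9
Solving the system yields a = -2, b = -5, c = 6.
So h(u) = -2u^2 - 5u + 6.
The constant term is 6.

6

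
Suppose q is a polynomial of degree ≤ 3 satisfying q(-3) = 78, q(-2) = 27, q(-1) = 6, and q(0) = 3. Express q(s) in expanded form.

q(s) = -2s^3 + 3s^2 + 2s + 3

Using the Lagrange interpolation formula with nodes -3, -2, -1, 0:
  L_0(s) = (s + 2)(s + 1)s / -6
  L_1(s) = (s + 3)(s + 1)s / 2
  L_2(s) = (s + 3)(s + 2)s / -2
  L_3(s) = (s + 3)(s + 2)(s + 1) / 6
Then q(s) = 78·L_0(s) + 27·L_1(s) + 6·L_2(s) + 3·L_3(s).
Expanding and collecting terms gives q(s) = -2s³ + 3s² + 2s + 3.
Check: q(-1) = 6. ✓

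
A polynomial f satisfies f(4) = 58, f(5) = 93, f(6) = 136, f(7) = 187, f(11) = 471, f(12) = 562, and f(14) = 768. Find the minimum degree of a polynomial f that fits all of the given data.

2

Divided differences on the nodes 4, 5, 6, 7, 11, 12, 14:
  order 0: 58  93  136  187  471  562  768
  order 1: 35  43  51  71  91  103
  order 2: 4  4  4  4  4
  order 3: 0  0  0  0
  order 4: 0  0  0
  order 5: 0  0
  order 6: 0
The order-2 divided differences are all 4 (nonzero) and every higher order vanishes, so the data lies on a polynomial of degree exactly 2.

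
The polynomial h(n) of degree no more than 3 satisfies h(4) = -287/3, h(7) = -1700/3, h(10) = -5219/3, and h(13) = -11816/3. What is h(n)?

h(n) = -2n^3 + 3n^2 - 4n + 1/3

Using the Lagrange interpolation formula with nodes 4, 7, 10, 13:
  L_0(n) = (n - 7)(n - 10)(n - 13) / -162
  L_1(n) = (n - 4)(n - 10)(n - 13) / 54
  L_2(n) = (n - 4)(n - 7)(n - 13) / -54
  L_3(n) = (n - 4)(n - 7)(n - 10) / 162
Then h(n) = -287/3·L_0(n) - 1700/3·L_1(n) - 5219/3·L_2(n) - 11816/3·L_3(n).
Expanding and collecting terms gives h(n) = -2n^3 + 3n^2 - 4n + 1/3.
Check: h(7) = -1700/3. ✓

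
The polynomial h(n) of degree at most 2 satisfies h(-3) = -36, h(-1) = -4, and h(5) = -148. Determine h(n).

Using the Lagrange interpolation formula with nodes -3, -1, 5:
  L_0(n) = (n + 1)(n - 5) / 16
  L_1(n) = (n + 3)(n - 5) / -12
  L_2(n) = (n + 3)(n + 1) / 48
Then h(n) = -36·L_0(n) - 4·L_1(n) - 148·L_2(n).
Expanding and collecting terms gives h(n) = -5n^2 - 4n - 3.
Check: h(-1) = -4. ✓

h(n) = -5n^2 - 4n - 3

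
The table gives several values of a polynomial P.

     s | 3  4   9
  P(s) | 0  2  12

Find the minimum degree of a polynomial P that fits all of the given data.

Divided differences on the nodes 3, 4, 9:
  order 0: 0  2  12
  order 1: 2  2
  order 2: 0
The order-1 divided differences are all 2 (nonzero) and every higher order vanishes, so the data lies on a polynomial of degree exactly 1.

1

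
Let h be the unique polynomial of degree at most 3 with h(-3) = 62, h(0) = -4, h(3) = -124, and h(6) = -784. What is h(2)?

Write h(x) = ax^3 + bx^2 + cx + d. Substituting each data point gives a linear system:
  -27a + 9b - 3c + d = 62
  d = -4
  27a + 9b + 3c + d = -124
  216a + 36b + 6c + d = -784
Solving the system yields a = -3, b = -3, c = -4, d = -4.
So h(x) = -3x^3 - 3x^2 - 4x - 4.
Then h(2) = -48.

-48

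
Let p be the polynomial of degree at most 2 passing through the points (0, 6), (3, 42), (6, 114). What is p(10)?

266

Write p(n) = an^2 + bn + c. Substituting each data point gives a linear system:
  c = 6
  9a + 3b + c = 42
  36a + 6b + c = 114
Solving the system yields a = 2, b = 6, c = 6.
So p(n) = 2n^2 + 6n + 6.
Then p(10) = 266.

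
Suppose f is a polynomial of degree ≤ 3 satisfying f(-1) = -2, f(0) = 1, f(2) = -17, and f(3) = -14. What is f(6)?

Using the Lagrange interpolation formula with nodes -1, 0, 2, 3:
  L_0(x) = x(x - 2)(x - 3) / -12
  L_1(x) = (x + 1)(x - 2)(x - 3) / 6
  L_2(x) = (x + 1)x(x - 3) / -6
  L_3(x) = (x + 1)x(x - 2) / 12
Then f(x) = -2·L_0(x) + 1·L_1(x) - 17·L_2(x) - 14·L_3(x).
Expanding and collecting terms gives f(x) = 2x^3 - 6x^2 - 5x + 1.
Evaluating at x = 6: f(6) = 187.

187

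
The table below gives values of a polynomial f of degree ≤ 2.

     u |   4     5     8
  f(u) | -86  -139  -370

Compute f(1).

1

Using the Lagrange interpolation formula with nodes 4, 5, 8:
  L_0(u) = (u - 5)(u - 8) / 4
  L_1(u) = (u - 4)(u - 8) / -3
  L_2(u) = (u - 4)(u - 5) / 12
Then f(u) = -86·L_0(u) - 139·L_1(u) - 370·L_2(u).
Expanding and collecting terms gives f(u) = -6u^2 + u + 6.
Evaluating at u = 1: f(1) = 1.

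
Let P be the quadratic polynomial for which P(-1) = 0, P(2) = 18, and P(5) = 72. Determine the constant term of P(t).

2

Write P(t) = at^2 + bt + c. Substituting each data point gives a linear system:
  a - b + c = 0
  4a + 2b + c = 18
  25a + 5b + c = 72
Solving the system yields a = 2, b = 4, c = 2.
So P(t) = 2t² + 4t + 2.
The constant term is 2.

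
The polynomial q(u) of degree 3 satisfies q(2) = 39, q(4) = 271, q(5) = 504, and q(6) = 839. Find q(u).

Write q(u) = au^3 + bu^2 + cu + d. Substituting each data point gives a linear system:
  8a + 4b + 2c + d = 39
  64a + 16b + 4c + d = 271
  125a + 25b + 5c + d = 504
  216a + 36b + 6c + d = 839
Solving the system yields a = 3, b = 6, c = -4, d = -1.
So q(u) = 3u^3 + 6u^2 - 4u - 1.
Check: q(4) = 271. ✓

q(u) = 3u^3 + 6u^2 - 4u - 1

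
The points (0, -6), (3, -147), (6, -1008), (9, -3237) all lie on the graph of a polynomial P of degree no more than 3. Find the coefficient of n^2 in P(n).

Write P(n) = an^3 + bn^2 + cn + d. Substituting each data point gives a linear system:
  d = -6
  27a + 9b + 3c + d = -147
  216a + 36b + 6c + d = -1008
  729a + 81b + 9c + d = -3237
Solving the system yields a = -4, b = -4, c = 1, d = -6.
So P(n) = -4n^3 - 4n^2 + n - 6.
The coefficient of n^2 is -4.

-4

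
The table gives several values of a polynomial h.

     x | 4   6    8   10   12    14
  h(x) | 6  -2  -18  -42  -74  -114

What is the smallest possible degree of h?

Forward differences of the values at x = 4, 6, 8, 10, 12, 14:
  h  : 6  -2  -18  -42  -74  -114
  Δ  : -8  -16  -24  -32  -40
  Δ^2: -8  -8  -8  -8
  Δ^3: 0  0  0
  Δ^4: 0  0
  Δ^5: 0
The second differences are constant (-8) and nonzero, while all higher differences vanish, so the minimal degree is 2.

2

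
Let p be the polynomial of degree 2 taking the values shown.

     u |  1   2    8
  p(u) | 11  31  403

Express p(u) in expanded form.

Write p(u) = au^2 + bu + c. Substituting each data point gives a linear system:
  a + b + c = 11
  4a + 2b + c = 31
  64a + 8b + c = 403
Solving the system yields a = 6, b = 2, c = 3.
So p(u) = 6u^2 + 2u + 3.
Check: p(1) = 11. ✓

p(u) = 6u^2 + 2u + 3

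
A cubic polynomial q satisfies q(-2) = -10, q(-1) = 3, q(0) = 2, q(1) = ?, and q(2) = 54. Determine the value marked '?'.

11

On equispaced nodes a degree-3 polynomial has vanishing fourth forward difference, so
  q(-2) - 4·q(-1) + 6·q(0) - 4·q(1) + q(2) = 0.
Substituting the known values and solving for q(1):
  -4·q(1) = -44
  q(1) = 11.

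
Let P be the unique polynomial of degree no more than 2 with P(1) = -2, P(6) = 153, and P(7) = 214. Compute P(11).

558

Write P(t) = at^2 + bt + c. Substituting each data point gives a linear system:
  a + b + c = -2
  36a + 6b + c = 153
  49a + 7b + c = 214
Solving the system yields a = 5, b = -4, c = -3.
So P(t) = 5t² - 4t - 3.
Then P(11) = 558.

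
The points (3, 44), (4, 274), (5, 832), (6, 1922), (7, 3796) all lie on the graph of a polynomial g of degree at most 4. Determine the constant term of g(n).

Write g(n) = an^4 + bn^3 + cn^2 + dn + e. Substituting each data point gives a linear system:
  81a + 27b + 9c + 3d + e = 44
  256a + 64b + 16c + 4d + e = 274
  625a + 125b + 25c + 5d + e = 832
  1296a + 216b + 36c + 6d + e = 1922
  2401a + 343b + 49c + 7d + e = 3796
Solving the system yields a = 2, b = -2, c = -6, d = -4, e = 2.
So g(n) = 2n^4 - 2n^3 - 6n^2 - 4n + 2.
The constant term is 2.

2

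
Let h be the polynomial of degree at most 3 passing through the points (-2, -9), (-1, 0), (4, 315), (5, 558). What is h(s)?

h(s) = 3s^3 + 6s^2 + 6s + 3

Using the Lagrange interpolation formula with nodes -2, -1, 4, 5:
  L_0(s) = (s + 1)(s - 4)(s - 5) / -42
  L_1(s) = (s + 2)(s - 4)(s - 5) / 30
  L_2(s) = (s + 2)(s + 1)(s - 5) / -30
  L_3(s) = (s + 2)(s + 1)(s - 4) / 42
Then h(s) = -9·L_0(s) + 0·L_1(s) + 315·L_2(s) + 558·L_3(s).
Expanding and collecting terms gives h(s) = 3s^3 + 6s^2 + 6s + 3.
Check: h(5) = 558. ✓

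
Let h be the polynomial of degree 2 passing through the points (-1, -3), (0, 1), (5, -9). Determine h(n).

Write h(n) = an^2 + bn + c. Substituting each data point gives a linear system:
  a - b + c = -3
  c = 1
  25a + 5b + c = -9
Solving the system yields a = -1, b = 3, c = 1.
So h(n) = -n^2 + 3n + 1.
Check: h(0) = 1. ✓

h(n) = -n^2 + 3n + 1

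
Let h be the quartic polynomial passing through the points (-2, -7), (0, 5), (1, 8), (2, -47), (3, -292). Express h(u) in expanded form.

Write h(u) = au^4 + bu^3 + cu^2 + du + e. Substituting each data point gives a linear system:
  16a - 8b + 4c - 2d + e = -7
  e = 5
  a + b + c + d + e = 8
  16a + 8b + 4c + 2d + e = -47
  81a + 27b + 9c + 3d + e = -292
Solving the system yields a = -3, b = -4, c = 4, d = 6, e = 5.
So h(u) = -3u⁴ - 4u³ + 4u² + 6u + 5.
Check: h(1) = 8. ✓

h(u) = -3u^4 - 4u^3 + 4u^2 + 6u + 5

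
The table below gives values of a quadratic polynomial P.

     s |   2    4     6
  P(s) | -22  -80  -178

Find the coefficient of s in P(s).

1

Write P(s) = as^2 + bs + c. Substituting each data point gives a linear system:
  4a + 2b + c = -22
  16a + 4b + c = -80
  36a + 6b + c = -178
Solving the system yields a = -5, b = 1, c = -4.
So P(s) = -5s^2 + s - 4.
The coefficient of s is 1.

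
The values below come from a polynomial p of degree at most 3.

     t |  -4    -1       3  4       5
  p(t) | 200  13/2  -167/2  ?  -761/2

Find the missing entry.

The 4 known points determine the degree-3 polynomial uniquely.
Write p(t) = at^3 + bt^2 + ct + d. Substituting each data point gives a linear system:
  -64a + 16b - 4c + d = 200
  -a + b - c + d = 13/2
  27a + 9b + 3c + d = -167/2
  125a + 25b + 5c + d = -761/2
Solving the system yields a = -3, b = 0, c = -3/2, d = 2.
So p(t) = -3t^3 - (3/2)t + 2.
Then p(4) = -196.

-196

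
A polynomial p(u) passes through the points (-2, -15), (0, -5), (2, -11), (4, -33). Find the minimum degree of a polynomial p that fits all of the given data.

2

Forward differences of the values at u = -2, 0, 2, 4:
  p  : -15  -5  -11  -33
  Δ  : 10  -6  -22
  Δ^2: -16  -16
  Δ^3: 0
The second differences are constant (-16) and nonzero, while all higher differences vanish, so the minimal degree is 2.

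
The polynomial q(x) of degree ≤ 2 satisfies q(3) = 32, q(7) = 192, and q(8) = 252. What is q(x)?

Using the Lagrange interpolation formula with nodes 3, 7, 8:
  L_0(x) = (x - 7)(x - 8) / 20
  L_1(x) = (x - 3)(x - 8) / -4
  L_2(x) = (x - 3)(x - 7) / 5
Then q(x) = 32·L_0(x) + 192·L_1(x) + 252·L_2(x).
Expanding and collecting terms gives q(x) = 4x² - 4.
Check: q(8) = 252. ✓

q(x) = 4x^2 - 4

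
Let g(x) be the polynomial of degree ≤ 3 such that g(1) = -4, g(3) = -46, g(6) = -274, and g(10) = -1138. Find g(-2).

14

Using the Lagrange interpolation formula with nodes 1, 3, 6, 10:
  L_0(x) = (x - 3)(x - 6)(x - 10) / -90
  L_1(x) = (x - 1)(x - 6)(x - 10) / 42
  L_2(x) = (x - 1)(x - 3)(x - 10) / -60
  L_3(x) = (x - 1)(x - 3)(x - 6) / 252
Then g(x) = -4·L_0(x) - 46·L_1(x) - 274·L_2(x) - 1138·L_3(x).
Expanding and collecting terms gives g(x) = -x^3 - x^2 - 4x + 2.
Evaluating at x = -2: g(-2) = 14.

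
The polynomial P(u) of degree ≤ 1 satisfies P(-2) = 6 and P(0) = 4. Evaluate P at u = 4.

0

Using the Lagrange interpolation formula with nodes -2, 0:
  L_0(u) = u / -2
  L_1(u) = (u + 2) / 2
Then P(u) = 6·L_0(u) + 4·L_1(u).
Expanding and collecting terms gives P(u) = -u + 4.
Evaluating at u = 4: P(4) = 0.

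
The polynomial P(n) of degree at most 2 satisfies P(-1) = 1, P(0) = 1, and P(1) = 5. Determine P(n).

P(n) = 2n^2 + 2n + 1

Write P(n) = an^2 + bn + c. Substituting each data point gives a linear system:
  a - b + c = 1
  c = 1
  a + b + c = 5
Solving the system yields a = 2, b = 2, c = 1.
So P(n) = 2n² + 2n + 1.
Check: P(1) = 5. ✓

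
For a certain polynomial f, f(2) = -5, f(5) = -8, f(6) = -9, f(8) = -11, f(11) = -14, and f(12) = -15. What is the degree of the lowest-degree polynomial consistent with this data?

1

Divided differences on the nodes 2, 5, 6, 8, 11, 12:
  order 0: -5  -8  -9  -11  -14  -15
  order 1: -1  -1  -1  -1  -1
  order 2: 0  0  0  0
  order 3: 0  0  0
  order 4: 0  0
  order 5: 0
The order-1 divided differences are all -1 (nonzero) and every higher order vanishes, so the data lies on a polynomial of degree exactly 1.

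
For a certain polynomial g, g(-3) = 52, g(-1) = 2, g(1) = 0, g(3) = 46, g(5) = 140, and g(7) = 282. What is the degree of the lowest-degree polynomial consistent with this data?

2

Forward differences of the values at s = -3, -1, 1, 3, 5, 7:
  g  : 52  2  0  46  140  282
  Δ  : -50  -2  46  94  142
  Δ^2: 48  48  48  48
  Δ^3: 0  0  0
  Δ^4: 0  0
  Δ^5: 0
The second differences are constant (48) and nonzero, while all higher differences vanish, so the minimal degree is 2.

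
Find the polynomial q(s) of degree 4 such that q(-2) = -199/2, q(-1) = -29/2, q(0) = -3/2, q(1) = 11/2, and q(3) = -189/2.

Write q(s) = as^4 + bs^3 + cs^2 + ds + e. Substituting each data point gives a linear system:
  16a - 8b + 4c - 2d + e = -199/2
  a - b + c - d + e = -29/2
  e = -3/2
  a + b + c + d + e = 11/2
  81a + 27b + 9c + 3d + e = -189/2
Solving the system yields a = -3, b = 5, c = 0, d = 5, e = -3/2.
So q(s) = -3s^4 + 5s^3 + 5s - 3/2.
Check: q(0) = -3/2. ✓

q(s) = -3s^4 + 5s^3 + 5s - 3/2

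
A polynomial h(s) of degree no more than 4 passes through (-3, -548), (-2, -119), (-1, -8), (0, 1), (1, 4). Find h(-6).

Using the Lagrange interpolation formula with nodes -3, -2, -1, 0, 1:
  L_0(s) = (s + 2)(s + 1)s(s - 1) / 24
  L_1(s) = (s + 3)(s + 1)s(s - 1) / -6
  L_2(s) = (s + 3)(s + 2)s(s - 1) / 4
  L_3(s) = (s + 3)(s + 2)(s + 1)(s - 1) / -6
  L_4(s) = (s + 3)(s + 2)(s + 1)s / 24
Then h(s) = -548·L_0(s) - 119·L_1(s) - 8·L_2(s) + 1·L_3(s) + 4·L_4(s).
Expanding and collecting terms gives h(s) = -5s^4 + 6s^3 + 2s^2 + 1.
Evaluating at s = -6: h(-6) = -7703.

-7703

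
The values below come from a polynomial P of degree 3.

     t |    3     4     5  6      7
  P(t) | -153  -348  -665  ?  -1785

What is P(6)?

The 4 known points determine the degree-3 polynomial uniquely.
Write P(t) = at^3 + bt^2 + ct + d. Substituting each data point gives a linear system:
  27a + 9b + 3c + d = -153
  64a + 16b + 4c + d = -348
  125a + 25b + 5c + d = -665
  343a + 49b + 7c + d = -1785
Solving the system yields a = -5, b = -1, c = -3, d = 0.
So P(t) = -5t³ - t² - 3t.
Then P(6) = -1134.

-1134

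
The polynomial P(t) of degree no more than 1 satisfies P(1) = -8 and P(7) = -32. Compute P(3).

-16

Write P(t) = at + b. Substituting each data point gives a linear system:
  a + b = -8
  7a + b = -32
Solving the system yields a = -4, b = -4.
So P(t) = -4t - 4.
Then P(3) = -16.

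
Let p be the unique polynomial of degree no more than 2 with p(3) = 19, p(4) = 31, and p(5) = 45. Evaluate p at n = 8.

Forward differences of the values at n = 3, 4, 5:
  p  : 19  31  45
  Δ  : 12  14
  Δ^2: 2
The second differences are constant, confirming degree 2.
Interpolating (Newton forward form) and evaluating at n = 8 gives p(8) = 99.

99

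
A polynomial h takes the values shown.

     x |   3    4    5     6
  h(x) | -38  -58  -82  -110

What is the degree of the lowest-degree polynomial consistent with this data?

Forward differences of the values at x = 3, 4, 5, 6:
  h  : -38  -58  -82  -110
  Δ  : -20  -24  -28
  Δ^2: -4  -4
  Δ^3: 0
The second differences are constant (-4) and nonzero, while all higher differences vanish, so the minimal degree is 2.

2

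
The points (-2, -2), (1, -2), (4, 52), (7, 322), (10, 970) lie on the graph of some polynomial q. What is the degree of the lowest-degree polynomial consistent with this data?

Forward differences of the values at s = -2, 1, 4, 7, 10:
  q  : -2  -2  52  322  970
  Δ  : 0  54  270  648
  Δ^2: 54  216  378
  Δ^3: 162  162
  Δ^4: 0
The third differences are constant (162) and nonzero, while all higher differences vanish, so the minimal degree is 3.

3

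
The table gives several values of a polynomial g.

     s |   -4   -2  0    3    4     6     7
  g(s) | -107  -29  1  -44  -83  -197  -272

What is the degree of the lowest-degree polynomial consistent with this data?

2

Divided differences on the nodes -4, -2, 0, 3, 4, 6, 7:
  order 0: -107  -29  1  -44  -83  -197  -272
  order 1: 39  15  -15  -39  -57  -75
  order 2: -6  -6  -6  -6  -6
  order 3: 0  0  0  0
  order 4: 0  0  0
  order 5: 0  0
  order 6: 0
The order-2 divided differences are all -6 (nonzero) and every higher order vanishes, so the data lies on a polynomial of degree exactly 2.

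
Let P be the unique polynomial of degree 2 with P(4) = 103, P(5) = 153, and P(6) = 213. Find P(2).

Using the Lagrange interpolation formula with nodes 4, 5, 6:
  L_0(x) = (x - 5)(x - 6) / 2
  L_1(x) = (x - 4)(x - 6) / -1
  L_2(x) = (x - 4)(x - 5) / 2
Then P(x) = 103·L_0(x) + 153·L_1(x) + 213·L_2(x).
Expanding and collecting terms gives P(x) = 5x^2 + 5x + 3.
Evaluating at x = 2: P(2) = 33.

33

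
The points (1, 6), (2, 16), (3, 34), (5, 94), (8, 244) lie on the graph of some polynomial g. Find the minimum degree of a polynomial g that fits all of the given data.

2

Divided differences on the nodes 1, 2, 3, 5, 8:
  order 0: 6  16  34  94  244
  order 1: 10  18  30  50
  order 2: 4  4  4
  order 3: 0  0
  order 4: 0
The order-2 divided differences are all 4 (nonzero) and every higher order vanishes, so the data lies on a polynomial of degree exactly 2.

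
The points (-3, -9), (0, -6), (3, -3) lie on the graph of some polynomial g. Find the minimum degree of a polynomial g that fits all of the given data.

1

Forward differences of the values at u = -3, 0, 3:
  g  : -9  -6  -3
  Δ  : 3  3
  Δ^2: 0
The first differences are constant (3) and nonzero, while all higher differences vanish, so the minimal degree is 1.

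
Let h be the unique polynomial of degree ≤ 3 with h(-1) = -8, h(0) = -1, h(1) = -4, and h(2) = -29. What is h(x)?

Write h(x) = ax^3 + bx^2 + cx + d. Substituting each data point gives a linear system:
  -a + b - c + d = -8
  d = -1
  a + b + c + d = -4
  8a + 4b + 2c + d = -29
Solving the system yields a = -2, b = -5, c = 4, d = -1.
So h(x) = -2x^3 - 5x^2 + 4x - 1.
Check: h(0) = -1. ✓

h(x) = -2x^3 - 5x^2 + 4x - 1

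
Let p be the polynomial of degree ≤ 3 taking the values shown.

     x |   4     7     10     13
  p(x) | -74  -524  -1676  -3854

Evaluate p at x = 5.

Write p(x) = ax^3 + bx^2 + cx + d. Substituting each data point gives a linear system:
  64a + 16b + 4c + d = -74
  343a + 49b + 7c + d = -524
  1000a + 100b + 10c + d = -1676
  2197a + 169b + 13c + d = -3854
Solving the system yields a = -2, b = 3, c = 3, d = -6.
So p(x) = -2x^3 + 3x^2 + 3x - 6.
Then p(5) = -166.

-166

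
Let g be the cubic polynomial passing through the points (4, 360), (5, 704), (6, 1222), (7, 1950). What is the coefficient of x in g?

Write g(x) = ax^3 + bx^2 + cx + d. Substituting each data point gives a linear system:
  64a + 16b + 4c + d = 360
  125a + 25b + 5c + d = 704
  216a + 36b + 6c + d = 1222
  343a + 49b + 7c + d = 1950
Solving the system yields a = 6, b = -3, c = 5, d = 4.
So g(x) = 6x³ - 3x² + 5x + 4.
The coefficient of x is 5.

5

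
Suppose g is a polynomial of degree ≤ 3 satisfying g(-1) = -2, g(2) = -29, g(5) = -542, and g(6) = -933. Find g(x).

g(x) = -4x^3 - 3x^2 + 6x + 3

Write g(x) = ax^3 + bx^2 + cx + d. Substituting each data point gives a linear system:
  -a + b - c + d = -2
  8a + 4b + 2c + d = -29
  125a + 25b + 5c + d = -542
  216a + 36b + 6c + d = -933
Solving the system yields a = -4, b = -3, c = 6, d = 3.
So g(x) = -4x^3 - 3x^2 + 6x + 3.
Check: g(2) = -29. ✓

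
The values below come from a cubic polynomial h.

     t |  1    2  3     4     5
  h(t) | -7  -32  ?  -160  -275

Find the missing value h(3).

-81

The 4 known points determine the degree-3 polynomial uniquely.
Write h(t) = at^3 + bt^2 + ct + d. Substituting each data point gives a linear system:
  a + b + c + d = -7
  8a + 4b + 2c + d = -32
  64a + 16b + 4c + d = -160
  125a + 25b + 5c + d = -275
Solving the system yields a = -1, b = -6, c = 0, d = 0.
So h(t) = -t³ - 6t².
Then h(3) = -81.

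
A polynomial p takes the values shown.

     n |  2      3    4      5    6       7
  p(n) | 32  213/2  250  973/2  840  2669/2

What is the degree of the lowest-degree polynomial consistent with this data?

3

Forward differences of the values at n = 2, 3, 4, 5, 6, 7:
  p  : 32  213/2  250  973/2  840  2669/2
  Δ  : 149/2  287/2  473/2  707/2  989/2
  Δ^2: 69  93  117  141
  Δ^3: 24  24  24
  Δ^4: 0  0
  Δ^5: 0
The third differences are constant (24) and nonzero, while all higher differences vanish, so the minimal degree is 3.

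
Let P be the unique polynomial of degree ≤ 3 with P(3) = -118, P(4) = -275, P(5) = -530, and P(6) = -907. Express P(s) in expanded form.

P(s) = -4s^3 - s^2 - 2s + 5

Write P(s) = as^3 + bs^2 + cs + d. Substituting each data point gives a linear system:
  27a + 9b + 3c + d = -118
  64a + 16b + 4c + d = -275
  125a + 25b + 5c + d = -530
  216a + 36b + 6c + d = -907
Solving the system yields a = -4, b = -1, c = -2, d = 5.
So P(s) = -4s³ - s² - 2s + 5.
Check: P(3) = -118. ✓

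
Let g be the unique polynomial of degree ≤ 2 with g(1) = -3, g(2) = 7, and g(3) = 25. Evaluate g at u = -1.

Write g(u) = au^2 + bu + c. Substituting each data point gives a linear system:
  a + b + c = -3
  4a + 2b + c = 7
  9a + 3b + c = 25
Solving the system yields a = 4, b = -2, c = -5.
So g(u) = 4u² - 2u - 5.
Then g(-1) = 1.

1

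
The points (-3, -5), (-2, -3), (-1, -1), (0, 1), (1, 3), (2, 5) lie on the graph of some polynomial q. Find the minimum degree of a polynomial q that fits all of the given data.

1

Forward differences of the values at x = -3, -2, -1, 0, 1, 2:
  q  : -5  -3  -1  1  3  5
  Δ  : 2  2  2  2  2
  Δ^2: 0  0  0  0
  Δ^3: 0  0  0
  Δ^4: 0  0
  Δ^5: 0
The first differences are constant (2) and nonzero, while all higher differences vanish, so the minimal degree is 1.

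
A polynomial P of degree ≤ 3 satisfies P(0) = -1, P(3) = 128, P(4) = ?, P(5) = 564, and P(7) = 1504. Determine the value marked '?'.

295

The 4 known points determine the degree-3 polynomial uniquely.
Write P(s) = as^3 + bs^2 + cs + d. Substituting each data point gives a linear system:
  d = -1
  27a + 9b + 3c + d = 128
  125a + 25b + 5c + d = 564
  343a + 49b + 7c + d = 1504
Solving the system yields a = 4, b = 3, c = -2, d = -1.
So P(s) = 4s^3 + 3s^2 - 2s - 1.
Then P(4) = 295.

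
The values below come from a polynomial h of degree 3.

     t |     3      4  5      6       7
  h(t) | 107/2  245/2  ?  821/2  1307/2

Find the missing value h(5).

On equispaced nodes a degree-3 polynomial has vanishing fourth forward difference, so
  h(3) - 4·h(4) + 6·h(5) - 4·h(6) + h(7) = 0.
Substituting the known values and solving for h(5):
  6·h(5) = 1425
  h(5) = 475/2.

475/2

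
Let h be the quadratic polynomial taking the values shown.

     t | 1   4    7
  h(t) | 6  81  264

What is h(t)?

h(t) = 6t^2 - 5t + 5

Write h(t) = at^2 + bt + c. Substituting each data point gives a linear system:
  a + b + c = 6
  16a + 4b + c = 81
  49a + 7b + c = 264
Solving the system yields a = 6, b = -5, c = 5.
So h(t) = 6t^2 - 5t + 5.
Check: h(4) = 81. ✓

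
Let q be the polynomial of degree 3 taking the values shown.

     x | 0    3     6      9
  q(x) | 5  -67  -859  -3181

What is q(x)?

Using the Lagrange interpolation formula with nodes 0, 3, 6, 9:
  L_0(x) = (x - 3)(x - 6)(x - 9) / -162
  L_1(x) = x(x - 6)(x - 9) / 54
  L_2(x) = x(x - 3)(x - 9) / -54
  L_3(x) = x(x - 3)(x - 6) / 162
Then q(x) = 5·L_0(x) - 67·L_1(x) - 859·L_2(x) - 3181·L_3(x).
Expanding and collecting terms gives q(x) = -5x^3 + 5x^2 + 6x + 5.
Check: q(9) = -3181. ✓

q(x) = -5x^3 + 5x^2 + 6x + 5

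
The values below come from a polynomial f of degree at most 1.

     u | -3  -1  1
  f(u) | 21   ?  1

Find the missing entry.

The 2 known points determine the degree-1 polynomial uniquely.
Write f(u) = au + b. Substituting each data point gives a linear system:
  -3a + b = 21
  a + b = 1
Solving the system yields a = -5, b = 6.
So f(u) = -5u + 6.
Then f(-1) = 11.

11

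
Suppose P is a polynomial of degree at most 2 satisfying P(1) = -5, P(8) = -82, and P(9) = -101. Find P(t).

Write P(t) = at^2 + bt + c. Substituting each data point gives a linear system:
  a + b + c = -5
  64a + 8b + c = -82
  81a + 9b + c = -101
Solving the system yields a = -1, b = -2, c = -2.
So P(t) = -t² - 2t - 2.
Check: P(8) = -82. ✓

P(t) = -t^2 - 2t - 2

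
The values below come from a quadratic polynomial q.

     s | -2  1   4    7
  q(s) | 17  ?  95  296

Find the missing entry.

2

The 3 known points determine the degree-2 polynomial uniquely.
Write q(s) = as^2 + bs + c. Substituting each data point gives a linear system:
  4a - 2b + c = 17
  16a + 4b + c = 95
  49a + 7b + c = 296
Solving the system yields a = 6, b = 1, c = -5.
So q(s) = 6s² + s - 5.
Then q(1) = 2.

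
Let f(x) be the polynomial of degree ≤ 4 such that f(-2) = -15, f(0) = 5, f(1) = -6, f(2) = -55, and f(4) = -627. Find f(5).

Write f(x) = ax^4 + bx^3 + cx^2 + dx + e. Substituting each data point gives a linear system:
  16a - 8b + 4c - 2d + e = -15
  e = 5
  a + b + c + d + e = -6
  16a + 8b + 4c + 2d + e = -55
  256a + 64b + 16c + 4d + e = -627
Solving the system yields a = -2, b = -1, c = -2, d = -6, e = 5.
So f(x) = -2x⁴ - x³ - 2x² - 6x + 5.
Then f(5) = -1450.

-1450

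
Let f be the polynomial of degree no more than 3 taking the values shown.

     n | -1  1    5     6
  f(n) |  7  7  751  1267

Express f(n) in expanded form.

Using the Lagrange interpolation formula with nodes -1, 1, 5, 6:
  L_0(n) = (n - 1)(n - 5)(n - 6) / -84
  L_1(n) = (n + 1)(n - 5)(n - 6) / 40
  L_2(n) = (n + 1)(n - 1)(n - 6) / -24
  L_3(n) = (n + 1)(n - 1)(n - 5) / 35
Then f(n) = 7·L_0(n) + 7·L_1(n) + 751·L_2(n) + 1267·L_3(n).
Expanding and collecting terms gives f(n) = 5n^3 + 6n^2 - 5n + 1.
Check: f(-1) = 7. ✓

f(n) = 5n^3 + 6n^2 - 5n + 1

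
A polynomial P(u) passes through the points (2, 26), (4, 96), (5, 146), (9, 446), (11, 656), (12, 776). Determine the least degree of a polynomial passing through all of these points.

Divided differences on the nodes 2, 4, 5, 9, 11, 12:
  order 0: 26  96  146  446  656  776
  order 1: 35  50  75  105  120
  order 2: 5  5  5  5
  order 3: 0  0  0
  order 4: 0  0
  order 5: 0
The order-2 divided differences are all 5 (nonzero) and every higher order vanishes, so the data lies on a polynomial of degree exactly 2.

2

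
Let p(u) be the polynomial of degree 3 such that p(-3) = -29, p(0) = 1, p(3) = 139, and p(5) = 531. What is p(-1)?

Write p(u) = au^3 + bu^2 + cu + d. Substituting each data point gives a linear system:
  -27a + 9b - 3c + d = -29
  d = 1
  27a + 9b + 3c + d = 139
  125a + 25b + 5c + d = 531
Solving the system yields a = 3, b = 6, c = 1, d = 1.
So p(u) = 3u^3 + 6u^2 + u + 1.
Then p(-1) = 3.

3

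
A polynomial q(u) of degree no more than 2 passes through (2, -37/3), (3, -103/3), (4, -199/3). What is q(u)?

q(u) = -5u^2 + 3u + 5/3

Using the Lagrange interpolation formula with nodes 2, 3, 4:
  L_0(u) = (u - 3)(u - 4) / 2
  L_1(u) = (u - 2)(u - 4) / -1
  L_2(u) = (u - 2)(u - 3) / 2
Then q(u) = -37/3·L_0(u) - 103/3·L_1(u) - 199/3·L_2(u).
Expanding and collecting terms gives q(u) = -5u² + 3u + 5/3.
Check: q(4) = -199/3. ✓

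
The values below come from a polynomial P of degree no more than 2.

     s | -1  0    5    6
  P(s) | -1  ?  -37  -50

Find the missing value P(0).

-2

The 3 known points determine the degree-2 polynomial uniquely.
Write P(s) = as^2 + bs + c. Substituting each data point gives a linear system:
  a - b + c = -1
  25a + 5b + c = -37
  36a + 6b + c = -50
Solving the system yields a = -1, b = -2, c = -2.
So P(s) = -s² - 2s - 2.
Then P(0) = -2.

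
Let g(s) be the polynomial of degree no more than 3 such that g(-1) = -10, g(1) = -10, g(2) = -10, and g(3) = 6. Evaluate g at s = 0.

Using the Lagrange interpolation formula with nodes -1, 1, 2, 3:
  L_0(s) = (s - 1)(s - 2)(s - 3) / -24
  L_1(s) = (s + 1)(s - 2)(s - 3) / 4
  L_2(s) = (s + 1)(s - 1)(s - 3) / -3
  L_3(s) = (s + 1)(s - 1)(s - 2) / 8
Then g(s) = -10·L_0(s) - 10·L_1(s) - 10·L_2(s) + 6·L_3(s).
Expanding and collecting terms gives g(s) = 2s^3 - 4s^2 - 2s - 6.
Evaluating at s = 0: g(0) = -6.

-6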